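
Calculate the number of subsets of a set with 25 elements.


The set has 25 elements.
The power set contains all possible subsets.
|P(A)| = 2^|A| = 2^25 = 33554432

33554432


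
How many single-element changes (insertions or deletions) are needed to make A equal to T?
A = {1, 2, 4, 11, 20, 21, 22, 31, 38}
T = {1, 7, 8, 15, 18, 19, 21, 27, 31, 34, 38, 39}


Set A = {1, 2, 4, 11, 20, 21, 22, 31, 38}
Set T = {1, 7, 8, 15, 18, 19, 21, 27, 31, 34, 38, 39}
Elements to remove from A (in A, not in T): {2, 4, 11, 20, 22} → 5 removals
Elements to add to A (in T, not in A): {7, 8, 15, 18, 19, 27, 34, 39} → 8 additions
Total edits = 5 + 8 = 13

13


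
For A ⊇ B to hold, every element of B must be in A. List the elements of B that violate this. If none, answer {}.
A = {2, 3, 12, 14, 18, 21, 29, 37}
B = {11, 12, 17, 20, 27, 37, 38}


Set A = {2, 3, 12, 14, 18, 21, 29, 37}
Set B = {11, 12, 17, 20, 27, 37, 38}
Check each element of B against A:
11 ∉ A (include), 12 ∈ A, 17 ∉ A (include), 20 ∉ A (include), 27 ∉ A (include), 37 ∈ A, 38 ∉ A (include)
Elements of B not in A: {11, 17, 20, 27, 38}

{11, 17, 20, 27, 38}


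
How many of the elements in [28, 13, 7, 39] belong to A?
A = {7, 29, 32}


Set A = {7, 29, 32}
Candidates: [28, 13, 7, 39]
Check each candidate:
28 ∉ A, 13 ∉ A, 7 ∈ A, 39 ∉ A
Count of candidates in A: 1

1


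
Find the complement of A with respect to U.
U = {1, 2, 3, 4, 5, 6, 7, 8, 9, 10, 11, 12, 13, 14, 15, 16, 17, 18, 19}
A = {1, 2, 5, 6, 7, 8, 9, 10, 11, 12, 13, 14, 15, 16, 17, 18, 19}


Universal set U = {1, 2, 3, 4, 5, 6, 7, 8, 9, 10, 11, 12, 13, 14, 15, 16, 17, 18, 19}
Set A = {1, 2, 5, 6, 7, 8, 9, 10, 11, 12, 13, 14, 15, 16, 17, 18, 19}
A' = U \ A = elements in U but not in A
Checking each element of U:
1 (in A, exclude), 2 (in A, exclude), 3 (not in A, include), 4 (not in A, include), 5 (in A, exclude), 6 (in A, exclude), 7 (in A, exclude), 8 (in A, exclude), 9 (in A, exclude), 10 (in A, exclude), 11 (in A, exclude), 12 (in A, exclude), 13 (in A, exclude), 14 (in A, exclude), 15 (in A, exclude), 16 (in A, exclude), 17 (in A, exclude), 18 (in A, exclude), 19 (in A, exclude)
A' = {3, 4}

{3, 4}


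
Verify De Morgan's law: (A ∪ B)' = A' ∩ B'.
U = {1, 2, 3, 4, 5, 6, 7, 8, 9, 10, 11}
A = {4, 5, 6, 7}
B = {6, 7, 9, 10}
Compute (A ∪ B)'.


U = {1, 2, 3, 4, 5, 6, 7, 8, 9, 10, 11}
A = {4, 5, 6, 7}, B = {6, 7, 9, 10}
A ∪ B = {4, 5, 6, 7, 9, 10}
(A ∪ B)' = U \ (A ∪ B) = {1, 2, 3, 8, 11}
Verification via A' ∩ B': A' = {1, 2, 3, 8, 9, 10, 11}, B' = {1, 2, 3, 4, 5, 8, 11}
A' ∩ B' = {1, 2, 3, 8, 11} ✓

{1, 2, 3, 8, 11}


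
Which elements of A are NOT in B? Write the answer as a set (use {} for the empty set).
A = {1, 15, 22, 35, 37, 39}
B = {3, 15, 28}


Set A = {1, 15, 22, 35, 37, 39}
Set B = {3, 15, 28}
Check each element of A against B:
1 ∉ B (include), 15 ∈ B, 22 ∉ B (include), 35 ∉ B (include), 37 ∉ B (include), 39 ∉ B (include)
Elements of A not in B: {1, 22, 35, 37, 39}

{1, 22, 35, 37, 39}


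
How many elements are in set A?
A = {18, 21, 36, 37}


Set A = {18, 21, 36, 37}
Listing elements: 18, 21, 36, 37
Counting: 4 elements
|A| = 4

4


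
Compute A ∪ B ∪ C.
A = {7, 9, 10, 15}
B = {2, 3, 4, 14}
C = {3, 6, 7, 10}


Set A = {7, 9, 10, 15}
Set B = {2, 3, 4, 14}
Set C = {3, 6, 7, 10}
First, A ∪ B = {2, 3, 4, 7, 9, 10, 14, 15}
Then, (A ∪ B) ∪ C = {2, 3, 4, 6, 7, 9, 10, 14, 15}

{2, 3, 4, 6, 7, 9, 10, 14, 15}


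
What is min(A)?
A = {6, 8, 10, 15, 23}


Set A = {6, 8, 10, 15, 23}
Elements in ascending order: 6, 8, 10, 15, 23
The smallest element is 6.

6


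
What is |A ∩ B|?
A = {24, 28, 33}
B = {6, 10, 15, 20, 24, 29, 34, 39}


Set A = {24, 28, 33}
Set B = {6, 10, 15, 20, 24, 29, 34, 39}
A ∩ B = {24}
|A ∩ B| = 1

1


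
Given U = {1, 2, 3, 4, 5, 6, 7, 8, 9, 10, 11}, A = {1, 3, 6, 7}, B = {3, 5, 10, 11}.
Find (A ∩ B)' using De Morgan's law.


U = {1, 2, 3, 4, 5, 6, 7, 8, 9, 10, 11}
A = {1, 3, 6, 7}, B = {3, 5, 10, 11}
A ∩ B = {3}
(A ∩ B)' = U \ (A ∩ B) = {1, 2, 4, 5, 6, 7, 8, 9, 10, 11}
Verification via A' ∪ B': A' = {2, 4, 5, 8, 9, 10, 11}, B' = {1, 2, 4, 6, 7, 8, 9}
A' ∪ B' = {1, 2, 4, 5, 6, 7, 8, 9, 10, 11} ✓

{1, 2, 4, 5, 6, 7, 8, 9, 10, 11}


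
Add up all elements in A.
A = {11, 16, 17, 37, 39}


Set A = {11, 16, 17, 37, 39}
Sum = 11 + 16 + 17 + 37 + 39 = 120

120


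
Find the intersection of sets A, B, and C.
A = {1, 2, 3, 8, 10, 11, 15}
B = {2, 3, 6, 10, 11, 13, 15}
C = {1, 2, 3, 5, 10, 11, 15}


Set A = {1, 2, 3, 8, 10, 11, 15}
Set B = {2, 3, 6, 10, 11, 13, 15}
Set C = {1, 2, 3, 5, 10, 11, 15}
First, A ∩ B = {2, 3, 10, 11, 15}
Then, (A ∩ B) ∩ C = {2, 3, 10, 11, 15}

{2, 3, 10, 11, 15}


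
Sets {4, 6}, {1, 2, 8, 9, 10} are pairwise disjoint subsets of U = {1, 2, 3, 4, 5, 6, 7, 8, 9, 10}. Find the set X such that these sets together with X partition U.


U = {1, 2, 3, 4, 5, 6, 7, 8, 9, 10}
Shown blocks: {4, 6}, {1, 2, 8, 9, 10}
A partition's blocks are pairwise disjoint and cover U, so the missing block = U \ (union of shown blocks).
Union of shown blocks: {1, 2, 4, 6, 8, 9, 10}
Missing block = U \ (union) = {3, 5, 7}

{3, 5, 7}


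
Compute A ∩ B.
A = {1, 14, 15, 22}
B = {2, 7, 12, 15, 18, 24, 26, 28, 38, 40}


Set A = {1, 14, 15, 22}
Set B = {2, 7, 12, 15, 18, 24, 26, 28, 38, 40}
A ∩ B includes only elements in both sets.
Check each element of A against B:
1 ✗, 14 ✗, 15 ✓, 22 ✗
A ∩ B = {15}

{15}


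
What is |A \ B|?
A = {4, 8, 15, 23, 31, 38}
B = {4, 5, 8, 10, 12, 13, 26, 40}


Set A = {4, 8, 15, 23, 31, 38}
Set B = {4, 5, 8, 10, 12, 13, 26, 40}
A \ B = {15, 23, 31, 38}
|A \ B| = 4

4


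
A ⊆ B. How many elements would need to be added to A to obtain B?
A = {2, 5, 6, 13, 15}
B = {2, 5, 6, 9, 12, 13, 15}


Set A = {2, 5, 6, 13, 15}, |A| = 5
Set B = {2, 5, 6, 9, 12, 13, 15}, |B| = 7
Since A ⊆ B: B \ A = {9, 12}
|B| - |A| = 7 - 5 = 2

2


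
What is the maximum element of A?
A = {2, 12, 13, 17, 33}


Set A = {2, 12, 13, 17, 33}
Elements in ascending order: 2, 12, 13, 17, 33
The largest element is 33.

33


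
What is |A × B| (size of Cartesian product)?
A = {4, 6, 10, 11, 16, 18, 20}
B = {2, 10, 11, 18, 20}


Set A = {4, 6, 10, 11, 16, 18, 20} has 7 elements.
Set B = {2, 10, 11, 18, 20} has 5 elements.
|A × B| = |A| × |B| = 7 × 5 = 35

35


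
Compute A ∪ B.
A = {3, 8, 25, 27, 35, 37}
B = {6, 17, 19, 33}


Set A = {3, 8, 25, 27, 35, 37}
Set B = {6, 17, 19, 33}
A ∪ B includes all elements in either set.
Elements from A: {3, 8, 25, 27, 35, 37}
Elements from B not already included: {6, 17, 19, 33}
A ∪ B = {3, 6, 8, 17, 19, 25, 27, 33, 35, 37}

{3, 6, 8, 17, 19, 25, 27, 33, 35, 37}


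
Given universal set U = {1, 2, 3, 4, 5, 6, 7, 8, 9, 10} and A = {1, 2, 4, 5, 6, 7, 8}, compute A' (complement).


Universal set U = {1, 2, 3, 4, 5, 6, 7, 8, 9, 10}
Set A = {1, 2, 4, 5, 6, 7, 8}
A' = U \ A = elements in U but not in A
Checking each element of U:
1 (in A, exclude), 2 (in A, exclude), 3 (not in A, include), 4 (in A, exclude), 5 (in A, exclude), 6 (in A, exclude), 7 (in A, exclude), 8 (in A, exclude), 9 (not in A, include), 10 (not in A, include)
A' = {3, 9, 10}

{3, 9, 10}


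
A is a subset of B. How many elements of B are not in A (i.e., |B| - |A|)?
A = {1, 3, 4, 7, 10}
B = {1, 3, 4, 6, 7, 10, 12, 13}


Set A = {1, 3, 4, 7, 10}, |A| = 5
Set B = {1, 3, 4, 6, 7, 10, 12, 13}, |B| = 8
Since A ⊆ B: B \ A = {6, 12, 13}
|B| - |A| = 8 - 5 = 3

3


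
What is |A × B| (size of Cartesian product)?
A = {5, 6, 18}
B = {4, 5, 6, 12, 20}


Set A = {5, 6, 18} has 3 elements.
Set B = {4, 5, 6, 12, 20} has 5 elements.
|A × B| = |A| × |B| = 3 × 5 = 15

15


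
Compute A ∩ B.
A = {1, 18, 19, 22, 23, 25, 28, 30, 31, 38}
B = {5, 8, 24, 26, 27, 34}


Set A = {1, 18, 19, 22, 23, 25, 28, 30, 31, 38}
Set B = {5, 8, 24, 26, 27, 34}
A ∩ B includes only elements in both sets.
Check each element of A against B:
1 ✗, 18 ✗, 19 ✗, 22 ✗, 23 ✗, 25 ✗, 28 ✗, 30 ✗, 31 ✗, 38 ✗
A ∩ B = {}

{}


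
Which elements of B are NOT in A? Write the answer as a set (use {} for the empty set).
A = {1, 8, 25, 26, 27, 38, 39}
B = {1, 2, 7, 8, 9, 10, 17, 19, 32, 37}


Set A = {1, 8, 25, 26, 27, 38, 39}
Set B = {1, 2, 7, 8, 9, 10, 17, 19, 32, 37}
Check each element of B against A:
1 ∈ A, 2 ∉ A (include), 7 ∉ A (include), 8 ∈ A, 9 ∉ A (include), 10 ∉ A (include), 17 ∉ A (include), 19 ∉ A (include), 32 ∉ A (include), 37 ∉ A (include)
Elements of B not in A: {2, 7, 9, 10, 17, 19, 32, 37}

{2, 7, 9, 10, 17, 19, 32, 37}


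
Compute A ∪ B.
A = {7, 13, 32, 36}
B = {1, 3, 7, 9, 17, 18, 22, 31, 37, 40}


Set A = {7, 13, 32, 36}
Set B = {1, 3, 7, 9, 17, 18, 22, 31, 37, 40}
A ∪ B includes all elements in either set.
Elements from A: {7, 13, 32, 36}
Elements from B not already included: {1, 3, 9, 17, 18, 22, 31, 37, 40}
A ∪ B = {1, 3, 7, 9, 13, 17, 18, 22, 31, 32, 36, 37, 40}

{1, 3, 7, 9, 13, 17, 18, 22, 31, 32, 36, 37, 40}


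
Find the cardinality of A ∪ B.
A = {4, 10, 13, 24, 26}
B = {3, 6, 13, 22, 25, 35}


Set A = {4, 10, 13, 24, 26}, |A| = 5
Set B = {3, 6, 13, 22, 25, 35}, |B| = 6
A ∩ B = {13}, |A ∩ B| = 1
|A ∪ B| = |A| + |B| - |A ∩ B| = 5 + 6 - 1 = 10

10


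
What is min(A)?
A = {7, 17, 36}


Set A = {7, 17, 36}
Elements in ascending order: 7, 17, 36
The smallest element is 7.

7


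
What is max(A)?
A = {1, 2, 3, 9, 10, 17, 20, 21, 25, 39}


Set A = {1, 2, 3, 9, 10, 17, 20, 21, 25, 39}
Elements in ascending order: 1, 2, 3, 9, 10, 17, 20, 21, 25, 39
The largest element is 39.

39


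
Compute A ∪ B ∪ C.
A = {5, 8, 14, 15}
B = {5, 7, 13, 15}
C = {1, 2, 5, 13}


Set A = {5, 8, 14, 15}
Set B = {5, 7, 13, 15}
Set C = {1, 2, 5, 13}
First, A ∪ B = {5, 7, 8, 13, 14, 15}
Then, (A ∪ B) ∪ C = {1, 2, 5, 7, 8, 13, 14, 15}

{1, 2, 5, 7, 8, 13, 14, 15}


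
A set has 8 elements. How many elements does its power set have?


The set has 8 elements.
The power set contains all possible subsets.
|P(A)| = 2^|A| = 2^8 = 256

256


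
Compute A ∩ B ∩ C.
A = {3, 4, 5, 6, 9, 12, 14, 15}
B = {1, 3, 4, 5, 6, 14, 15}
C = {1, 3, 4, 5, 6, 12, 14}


Set A = {3, 4, 5, 6, 9, 12, 14, 15}
Set B = {1, 3, 4, 5, 6, 14, 15}
Set C = {1, 3, 4, 5, 6, 12, 14}
First, A ∩ B = {3, 4, 5, 6, 14, 15}
Then, (A ∩ B) ∩ C = {3, 4, 5, 6, 14}

{3, 4, 5, 6, 14}


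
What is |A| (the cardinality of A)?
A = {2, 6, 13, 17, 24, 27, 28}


Set A = {2, 6, 13, 17, 24, 27, 28}
Listing elements: 2, 6, 13, 17, 24, 27, 28
Counting: 7 elements
|A| = 7

7


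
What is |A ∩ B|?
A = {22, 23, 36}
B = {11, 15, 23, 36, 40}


Set A = {22, 23, 36}
Set B = {11, 15, 23, 36, 40}
A ∩ B = {23, 36}
|A ∩ B| = 2

2


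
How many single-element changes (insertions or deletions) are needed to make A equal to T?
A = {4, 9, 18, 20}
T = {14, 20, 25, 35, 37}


Set A = {4, 9, 18, 20}
Set T = {14, 20, 25, 35, 37}
Elements to remove from A (in A, not in T): {4, 9, 18} → 3 removals
Elements to add to A (in T, not in A): {14, 25, 35, 37} → 4 additions
Total edits = 3 + 4 = 7

7


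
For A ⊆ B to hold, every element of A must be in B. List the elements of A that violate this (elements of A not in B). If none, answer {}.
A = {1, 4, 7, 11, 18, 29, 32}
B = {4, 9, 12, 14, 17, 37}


Set A = {1, 4, 7, 11, 18, 29, 32}
Set B = {4, 9, 12, 14, 17, 37}
Check each element of A against B:
1 ∉ B (include), 4 ∈ B, 7 ∉ B (include), 11 ∉ B (include), 18 ∉ B (include), 29 ∉ B (include), 32 ∉ B (include)
Elements of A not in B: {1, 7, 11, 18, 29, 32}

{1, 7, 11, 18, 29, 32}


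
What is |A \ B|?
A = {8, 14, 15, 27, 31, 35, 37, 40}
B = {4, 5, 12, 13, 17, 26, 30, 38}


Set A = {8, 14, 15, 27, 31, 35, 37, 40}
Set B = {4, 5, 12, 13, 17, 26, 30, 38}
A \ B = {8, 14, 15, 27, 31, 35, 37, 40}
|A \ B| = 8

8


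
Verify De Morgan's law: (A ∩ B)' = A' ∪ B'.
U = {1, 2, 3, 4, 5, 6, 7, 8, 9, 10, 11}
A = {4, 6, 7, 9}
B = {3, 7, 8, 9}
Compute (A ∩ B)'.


U = {1, 2, 3, 4, 5, 6, 7, 8, 9, 10, 11}
A = {4, 6, 7, 9}, B = {3, 7, 8, 9}
A ∩ B = {7, 9}
(A ∩ B)' = U \ (A ∩ B) = {1, 2, 3, 4, 5, 6, 8, 10, 11}
Verification via A' ∪ B': A' = {1, 2, 3, 5, 8, 10, 11}, B' = {1, 2, 4, 5, 6, 10, 11}
A' ∪ B' = {1, 2, 3, 4, 5, 6, 8, 10, 11} ✓

{1, 2, 3, 4, 5, 6, 8, 10, 11}


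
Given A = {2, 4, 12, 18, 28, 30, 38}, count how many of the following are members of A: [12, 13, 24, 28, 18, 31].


Set A = {2, 4, 12, 18, 28, 30, 38}
Candidates: [12, 13, 24, 28, 18, 31]
Check each candidate:
12 ∈ A, 13 ∉ A, 24 ∉ A, 28 ∈ A, 18 ∈ A, 31 ∉ A
Count of candidates in A: 3

3


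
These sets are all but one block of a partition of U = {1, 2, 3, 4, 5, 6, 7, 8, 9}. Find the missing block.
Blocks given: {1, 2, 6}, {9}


U = {1, 2, 3, 4, 5, 6, 7, 8, 9}
Shown blocks: {1, 2, 6}, {9}
A partition's blocks are pairwise disjoint and cover U, so the missing block = U \ (union of shown blocks).
Union of shown blocks: {1, 2, 6, 9}
Missing block = U \ (union) = {3, 4, 5, 7, 8}

{3, 4, 5, 7, 8}


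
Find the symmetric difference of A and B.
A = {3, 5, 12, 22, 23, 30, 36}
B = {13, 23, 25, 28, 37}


Set A = {3, 5, 12, 22, 23, 30, 36}
Set B = {13, 23, 25, 28, 37}
A △ B = (A \ B) ∪ (B \ A)
Elements in A but not B: {3, 5, 12, 22, 30, 36}
Elements in B but not A: {13, 25, 28, 37}
A △ B = {3, 5, 12, 13, 22, 25, 28, 30, 36, 37}

{3, 5, 12, 13, 22, 25, 28, 30, 36, 37}


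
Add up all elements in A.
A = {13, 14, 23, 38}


Set A = {13, 14, 23, 38}
Sum = 13 + 14 + 23 + 38 = 88

88


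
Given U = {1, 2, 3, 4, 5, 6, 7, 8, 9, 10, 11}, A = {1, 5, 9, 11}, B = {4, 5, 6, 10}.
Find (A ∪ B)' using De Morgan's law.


U = {1, 2, 3, 4, 5, 6, 7, 8, 9, 10, 11}
A = {1, 5, 9, 11}, B = {4, 5, 6, 10}
A ∪ B = {1, 4, 5, 6, 9, 10, 11}
(A ∪ B)' = U \ (A ∪ B) = {2, 3, 7, 8}
Verification via A' ∩ B': A' = {2, 3, 4, 6, 7, 8, 10}, B' = {1, 2, 3, 7, 8, 9, 11}
A' ∩ B' = {2, 3, 7, 8} ✓

{2, 3, 7, 8}


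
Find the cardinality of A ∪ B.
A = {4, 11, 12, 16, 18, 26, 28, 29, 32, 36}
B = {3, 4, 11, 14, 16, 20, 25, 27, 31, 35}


Set A = {4, 11, 12, 16, 18, 26, 28, 29, 32, 36}, |A| = 10
Set B = {3, 4, 11, 14, 16, 20, 25, 27, 31, 35}, |B| = 10
A ∩ B = {4, 11, 16}, |A ∩ B| = 3
|A ∪ B| = |A| + |B| - |A ∩ B| = 10 + 10 - 3 = 17

17


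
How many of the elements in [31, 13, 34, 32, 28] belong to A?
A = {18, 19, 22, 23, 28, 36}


Set A = {18, 19, 22, 23, 28, 36}
Candidates: [31, 13, 34, 32, 28]
Check each candidate:
31 ∉ A, 13 ∉ A, 34 ∉ A, 32 ∉ A, 28 ∈ A
Count of candidates in A: 1

1


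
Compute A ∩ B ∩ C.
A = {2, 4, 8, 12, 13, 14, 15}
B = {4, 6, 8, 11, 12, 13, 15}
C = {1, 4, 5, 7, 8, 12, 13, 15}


Set A = {2, 4, 8, 12, 13, 14, 15}
Set B = {4, 6, 8, 11, 12, 13, 15}
Set C = {1, 4, 5, 7, 8, 12, 13, 15}
First, A ∩ B = {4, 8, 12, 13, 15}
Then, (A ∩ B) ∩ C = {4, 8, 12, 13, 15}

{4, 8, 12, 13, 15}


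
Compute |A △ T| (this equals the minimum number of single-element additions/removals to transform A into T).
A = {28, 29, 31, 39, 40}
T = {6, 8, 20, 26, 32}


Set A = {28, 29, 31, 39, 40}
Set T = {6, 8, 20, 26, 32}
Elements to remove from A (in A, not in T): {28, 29, 31, 39, 40} → 5 removals
Elements to add to A (in T, not in A): {6, 8, 20, 26, 32} → 5 additions
Total edits = 5 + 5 = 10

10


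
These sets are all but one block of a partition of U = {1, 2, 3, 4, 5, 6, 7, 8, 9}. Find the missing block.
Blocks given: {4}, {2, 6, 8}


U = {1, 2, 3, 4, 5, 6, 7, 8, 9}
Shown blocks: {4}, {2, 6, 8}
A partition's blocks are pairwise disjoint and cover U, so the missing block = U \ (union of shown blocks).
Union of shown blocks: {2, 4, 6, 8}
Missing block = U \ (union) = {1, 3, 5, 7, 9}

{1, 3, 5, 7, 9}


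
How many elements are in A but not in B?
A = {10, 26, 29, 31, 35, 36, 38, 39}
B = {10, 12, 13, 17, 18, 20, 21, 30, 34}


Set A = {10, 26, 29, 31, 35, 36, 38, 39}
Set B = {10, 12, 13, 17, 18, 20, 21, 30, 34}
A \ B = {26, 29, 31, 35, 36, 38, 39}
|A \ B| = 7

7


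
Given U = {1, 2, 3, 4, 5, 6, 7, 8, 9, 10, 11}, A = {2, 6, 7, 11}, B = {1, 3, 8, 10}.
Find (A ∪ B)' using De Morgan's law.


U = {1, 2, 3, 4, 5, 6, 7, 8, 9, 10, 11}
A = {2, 6, 7, 11}, B = {1, 3, 8, 10}
A ∪ B = {1, 2, 3, 6, 7, 8, 10, 11}
(A ∪ B)' = U \ (A ∪ B) = {4, 5, 9}
Verification via A' ∩ B': A' = {1, 3, 4, 5, 8, 9, 10}, B' = {2, 4, 5, 6, 7, 9, 11}
A' ∩ B' = {4, 5, 9} ✓

{4, 5, 9}


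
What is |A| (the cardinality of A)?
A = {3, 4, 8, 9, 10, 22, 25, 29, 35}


Set A = {3, 4, 8, 9, 10, 22, 25, 29, 35}
Listing elements: 3, 4, 8, 9, 10, 22, 25, 29, 35
Counting: 9 elements
|A| = 9

9


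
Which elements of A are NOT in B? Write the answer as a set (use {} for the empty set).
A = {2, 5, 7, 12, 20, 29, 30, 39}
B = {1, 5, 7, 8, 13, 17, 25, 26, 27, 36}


Set A = {2, 5, 7, 12, 20, 29, 30, 39}
Set B = {1, 5, 7, 8, 13, 17, 25, 26, 27, 36}
Check each element of A against B:
2 ∉ B (include), 5 ∈ B, 7 ∈ B, 12 ∉ B (include), 20 ∉ B (include), 29 ∉ B (include), 30 ∉ B (include), 39 ∉ B (include)
Elements of A not in B: {2, 12, 20, 29, 30, 39}

{2, 12, 20, 29, 30, 39}


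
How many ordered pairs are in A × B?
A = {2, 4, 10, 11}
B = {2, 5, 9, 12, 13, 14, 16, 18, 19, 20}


Set A = {2, 4, 10, 11} has 4 elements.
Set B = {2, 5, 9, 12, 13, 14, 16, 18, 19, 20} has 10 elements.
|A × B| = |A| × |B| = 4 × 10 = 40

40


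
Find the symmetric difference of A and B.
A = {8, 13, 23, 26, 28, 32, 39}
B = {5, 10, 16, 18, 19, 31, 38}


Set A = {8, 13, 23, 26, 28, 32, 39}
Set B = {5, 10, 16, 18, 19, 31, 38}
A △ B = (A \ B) ∪ (B \ A)
Elements in A but not B: {8, 13, 23, 26, 28, 32, 39}
Elements in B but not A: {5, 10, 16, 18, 19, 31, 38}
A △ B = {5, 8, 10, 13, 16, 18, 19, 23, 26, 28, 31, 32, 38, 39}

{5, 8, 10, 13, 16, 18, 19, 23, 26, 28, 31, 32, 38, 39}


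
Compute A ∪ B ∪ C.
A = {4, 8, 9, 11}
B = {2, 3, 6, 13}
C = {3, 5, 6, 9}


Set A = {4, 8, 9, 11}
Set B = {2, 3, 6, 13}
Set C = {3, 5, 6, 9}
First, A ∪ B = {2, 3, 4, 6, 8, 9, 11, 13}
Then, (A ∪ B) ∪ C = {2, 3, 4, 5, 6, 8, 9, 11, 13}

{2, 3, 4, 5, 6, 8, 9, 11, 13}


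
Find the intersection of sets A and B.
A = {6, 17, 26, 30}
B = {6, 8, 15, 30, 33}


Set A = {6, 17, 26, 30}
Set B = {6, 8, 15, 30, 33}
A ∩ B includes only elements in both sets.
Check each element of A against B:
6 ✓, 17 ✗, 26 ✗, 30 ✓
A ∩ B = {6, 30}

{6, 30}


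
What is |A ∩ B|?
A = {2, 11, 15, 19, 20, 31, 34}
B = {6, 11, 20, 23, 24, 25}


Set A = {2, 11, 15, 19, 20, 31, 34}
Set B = {6, 11, 20, 23, 24, 25}
A ∩ B = {11, 20}
|A ∩ B| = 2

2


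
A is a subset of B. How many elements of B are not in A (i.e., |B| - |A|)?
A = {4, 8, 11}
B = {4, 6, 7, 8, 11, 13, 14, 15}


Set A = {4, 8, 11}, |A| = 3
Set B = {4, 6, 7, 8, 11, 13, 14, 15}, |B| = 8
Since A ⊆ B: B \ A = {6, 7, 13, 14, 15}
|B| - |A| = 8 - 3 = 5

5


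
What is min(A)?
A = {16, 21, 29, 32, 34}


Set A = {16, 21, 29, 32, 34}
Elements in ascending order: 16, 21, 29, 32, 34
The smallest element is 16.

16


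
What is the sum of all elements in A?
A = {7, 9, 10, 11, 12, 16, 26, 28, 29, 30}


Set A = {7, 9, 10, 11, 12, 16, 26, 28, 29, 30}
Sum = 7 + 9 + 10 + 11 + 12 + 16 + 26 + 28 + 29 + 30 = 178

178


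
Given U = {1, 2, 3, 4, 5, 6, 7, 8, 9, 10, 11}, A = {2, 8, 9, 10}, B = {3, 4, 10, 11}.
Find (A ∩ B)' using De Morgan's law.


U = {1, 2, 3, 4, 5, 6, 7, 8, 9, 10, 11}
A = {2, 8, 9, 10}, B = {3, 4, 10, 11}
A ∩ B = {10}
(A ∩ B)' = U \ (A ∩ B) = {1, 2, 3, 4, 5, 6, 7, 8, 9, 11}
Verification via A' ∪ B': A' = {1, 3, 4, 5, 6, 7, 11}, B' = {1, 2, 5, 6, 7, 8, 9}
A' ∪ B' = {1, 2, 3, 4, 5, 6, 7, 8, 9, 11} ✓

{1, 2, 3, 4, 5, 6, 7, 8, 9, 11}


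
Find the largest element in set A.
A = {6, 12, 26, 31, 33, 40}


Set A = {6, 12, 26, 31, 33, 40}
Elements in ascending order: 6, 12, 26, 31, 33, 40
The largest element is 40.

40


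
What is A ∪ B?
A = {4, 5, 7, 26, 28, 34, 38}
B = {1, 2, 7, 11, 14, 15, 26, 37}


Set A = {4, 5, 7, 26, 28, 34, 38}
Set B = {1, 2, 7, 11, 14, 15, 26, 37}
A ∪ B includes all elements in either set.
Elements from A: {4, 5, 7, 26, 28, 34, 38}
Elements from B not already included: {1, 2, 11, 14, 15, 37}
A ∪ B = {1, 2, 4, 5, 7, 11, 14, 15, 26, 28, 34, 37, 38}

{1, 2, 4, 5, 7, 11, 14, 15, 26, 28, 34, 37, 38}


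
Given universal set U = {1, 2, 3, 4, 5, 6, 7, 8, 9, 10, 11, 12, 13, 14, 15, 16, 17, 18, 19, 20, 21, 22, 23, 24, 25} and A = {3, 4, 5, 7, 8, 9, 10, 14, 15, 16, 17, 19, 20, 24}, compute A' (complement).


Universal set U = {1, 2, 3, 4, 5, 6, 7, 8, 9, 10, 11, 12, 13, 14, 15, 16, 17, 18, 19, 20, 21, 22, 23, 24, 25}
Set A = {3, 4, 5, 7, 8, 9, 10, 14, 15, 16, 17, 19, 20, 24}
A' = U \ A = elements in U but not in A
Checking each element of U:
1 (not in A, include), 2 (not in A, include), 3 (in A, exclude), 4 (in A, exclude), 5 (in A, exclude), 6 (not in A, include), 7 (in A, exclude), 8 (in A, exclude), 9 (in A, exclude), 10 (in A, exclude), 11 (not in A, include), 12 (not in A, include), 13 (not in A, include), 14 (in A, exclude), 15 (in A, exclude), 16 (in A, exclude), 17 (in A, exclude), 18 (not in A, include), 19 (in A, exclude), 20 (in A, exclude), 21 (not in A, include), 22 (not in A, include), 23 (not in A, include), 24 (in A, exclude), 25 (not in A, include)
A' = {1, 2, 6, 11, 12, 13, 18, 21, 22, 23, 25}

{1, 2, 6, 11, 12, 13, 18, 21, 22, 23, 25}


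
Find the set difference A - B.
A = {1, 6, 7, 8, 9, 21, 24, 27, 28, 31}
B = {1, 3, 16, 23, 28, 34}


Set A = {1, 6, 7, 8, 9, 21, 24, 27, 28, 31}
Set B = {1, 3, 16, 23, 28, 34}
A \ B includes elements in A that are not in B.
Check each element of A:
1 (in B, remove), 6 (not in B, keep), 7 (not in B, keep), 8 (not in B, keep), 9 (not in B, keep), 21 (not in B, keep), 24 (not in B, keep), 27 (not in B, keep), 28 (in B, remove), 31 (not in B, keep)
A \ B = {6, 7, 8, 9, 21, 24, 27, 31}

{6, 7, 8, 9, 21, 24, 27, 31}


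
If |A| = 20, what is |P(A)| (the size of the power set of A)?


The set has 20 elements.
The power set contains all possible subsets.
|P(A)| = 2^|A| = 2^20 = 1048576

1048576


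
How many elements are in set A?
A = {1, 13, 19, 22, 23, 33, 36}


Set A = {1, 13, 19, 22, 23, 33, 36}
Listing elements: 1, 13, 19, 22, 23, 33, 36
Counting: 7 elements
|A| = 7

7


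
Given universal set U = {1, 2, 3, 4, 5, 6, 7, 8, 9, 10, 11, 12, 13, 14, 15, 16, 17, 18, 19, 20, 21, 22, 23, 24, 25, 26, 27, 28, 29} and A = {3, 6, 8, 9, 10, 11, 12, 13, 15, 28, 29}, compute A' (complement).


Universal set U = {1, 2, 3, 4, 5, 6, 7, 8, 9, 10, 11, 12, 13, 14, 15, 16, 17, 18, 19, 20, 21, 22, 23, 24, 25, 26, 27, 28, 29}
Set A = {3, 6, 8, 9, 10, 11, 12, 13, 15, 28, 29}
A' = U \ A = elements in U but not in A
Checking each element of U:
1 (not in A, include), 2 (not in A, include), 3 (in A, exclude), 4 (not in A, include), 5 (not in A, include), 6 (in A, exclude), 7 (not in A, include), 8 (in A, exclude), 9 (in A, exclude), 10 (in A, exclude), 11 (in A, exclude), 12 (in A, exclude), 13 (in A, exclude), 14 (not in A, include), 15 (in A, exclude), 16 (not in A, include), 17 (not in A, include), 18 (not in A, include), 19 (not in A, include), 20 (not in A, include), 21 (not in A, include), 22 (not in A, include), 23 (not in A, include), 24 (not in A, include), 25 (not in A, include), 26 (not in A, include), 27 (not in A, include), 28 (in A, exclude), 29 (in A, exclude)
A' = {1, 2, 4, 5, 7, 14, 16, 17, 18, 19, 20, 21, 22, 23, 24, 25, 26, 27}

{1, 2, 4, 5, 7, 14, 16, 17, 18, 19, 20, 21, 22, 23, 24, 25, 26, 27}


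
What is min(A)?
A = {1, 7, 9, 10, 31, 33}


Set A = {1, 7, 9, 10, 31, 33}
Elements in ascending order: 1, 7, 9, 10, 31, 33
The smallest element is 1.

1


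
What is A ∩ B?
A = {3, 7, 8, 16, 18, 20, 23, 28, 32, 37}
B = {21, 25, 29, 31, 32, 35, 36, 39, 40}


Set A = {3, 7, 8, 16, 18, 20, 23, 28, 32, 37}
Set B = {21, 25, 29, 31, 32, 35, 36, 39, 40}
A ∩ B includes only elements in both sets.
Check each element of A against B:
3 ✗, 7 ✗, 8 ✗, 16 ✗, 18 ✗, 20 ✗, 23 ✗, 28 ✗, 32 ✓, 37 ✗
A ∩ B = {32}

{32}


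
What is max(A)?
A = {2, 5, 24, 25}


Set A = {2, 5, 24, 25}
Elements in ascending order: 2, 5, 24, 25
The largest element is 25.

25


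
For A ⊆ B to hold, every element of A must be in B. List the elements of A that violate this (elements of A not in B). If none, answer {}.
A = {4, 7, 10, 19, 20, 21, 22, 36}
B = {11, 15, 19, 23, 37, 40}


Set A = {4, 7, 10, 19, 20, 21, 22, 36}
Set B = {11, 15, 19, 23, 37, 40}
Check each element of A against B:
4 ∉ B (include), 7 ∉ B (include), 10 ∉ B (include), 19 ∈ B, 20 ∉ B (include), 21 ∉ B (include), 22 ∉ B (include), 36 ∉ B (include)
Elements of A not in B: {4, 7, 10, 20, 21, 22, 36}

{4, 7, 10, 20, 21, 22, 36}


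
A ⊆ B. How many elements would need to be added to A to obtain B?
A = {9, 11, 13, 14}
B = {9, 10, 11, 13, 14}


Set A = {9, 11, 13, 14}, |A| = 4
Set B = {9, 10, 11, 13, 14}, |B| = 5
Since A ⊆ B: B \ A = {10}
|B| - |A| = 5 - 4 = 1

1


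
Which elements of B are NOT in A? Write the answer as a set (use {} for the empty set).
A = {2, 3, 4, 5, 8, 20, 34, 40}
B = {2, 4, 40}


Set A = {2, 3, 4, 5, 8, 20, 34, 40}
Set B = {2, 4, 40}
Check each element of B against A:
2 ∈ A, 4 ∈ A, 40 ∈ A
Elements of B not in A: {}

{}


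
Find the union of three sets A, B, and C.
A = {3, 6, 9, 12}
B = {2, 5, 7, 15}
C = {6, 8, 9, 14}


Set A = {3, 6, 9, 12}
Set B = {2, 5, 7, 15}
Set C = {6, 8, 9, 14}
First, A ∪ B = {2, 3, 5, 6, 7, 9, 12, 15}
Then, (A ∪ B) ∪ C = {2, 3, 5, 6, 7, 8, 9, 12, 14, 15}

{2, 3, 5, 6, 7, 8, 9, 12, 14, 15}


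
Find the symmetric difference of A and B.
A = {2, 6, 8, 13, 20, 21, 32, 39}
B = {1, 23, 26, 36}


Set A = {2, 6, 8, 13, 20, 21, 32, 39}
Set B = {1, 23, 26, 36}
A △ B = (A \ B) ∪ (B \ A)
Elements in A but not B: {2, 6, 8, 13, 20, 21, 32, 39}
Elements in B but not A: {1, 23, 26, 36}
A △ B = {1, 2, 6, 8, 13, 20, 21, 23, 26, 32, 36, 39}

{1, 2, 6, 8, 13, 20, 21, 23, 26, 32, 36, 39}


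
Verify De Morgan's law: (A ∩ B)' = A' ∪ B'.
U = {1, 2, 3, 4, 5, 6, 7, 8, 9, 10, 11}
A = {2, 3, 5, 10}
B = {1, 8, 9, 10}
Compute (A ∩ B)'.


U = {1, 2, 3, 4, 5, 6, 7, 8, 9, 10, 11}
A = {2, 3, 5, 10}, B = {1, 8, 9, 10}
A ∩ B = {10}
(A ∩ B)' = U \ (A ∩ B) = {1, 2, 3, 4, 5, 6, 7, 8, 9, 11}
Verification via A' ∪ B': A' = {1, 4, 6, 7, 8, 9, 11}, B' = {2, 3, 4, 5, 6, 7, 11}
A' ∪ B' = {1, 2, 3, 4, 5, 6, 7, 8, 9, 11} ✓

{1, 2, 3, 4, 5, 6, 7, 8, 9, 11}


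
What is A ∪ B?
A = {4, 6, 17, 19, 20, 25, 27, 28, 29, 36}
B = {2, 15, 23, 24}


Set A = {4, 6, 17, 19, 20, 25, 27, 28, 29, 36}
Set B = {2, 15, 23, 24}
A ∪ B includes all elements in either set.
Elements from A: {4, 6, 17, 19, 20, 25, 27, 28, 29, 36}
Elements from B not already included: {2, 15, 23, 24}
A ∪ B = {2, 4, 6, 15, 17, 19, 20, 23, 24, 25, 27, 28, 29, 36}

{2, 4, 6, 15, 17, 19, 20, 23, 24, 25, 27, 28, 29, 36}


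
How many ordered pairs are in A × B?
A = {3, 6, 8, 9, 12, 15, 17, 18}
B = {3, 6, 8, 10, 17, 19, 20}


Set A = {3, 6, 8, 9, 12, 15, 17, 18} has 8 elements.
Set B = {3, 6, 8, 10, 17, 19, 20} has 7 elements.
|A × B| = |A| × |B| = 8 × 7 = 56

56


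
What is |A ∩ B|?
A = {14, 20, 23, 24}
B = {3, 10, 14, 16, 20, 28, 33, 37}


Set A = {14, 20, 23, 24}
Set B = {3, 10, 14, 16, 20, 28, 33, 37}
A ∩ B = {14, 20}
|A ∩ B| = 2

2


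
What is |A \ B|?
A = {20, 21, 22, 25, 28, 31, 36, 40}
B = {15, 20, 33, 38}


Set A = {20, 21, 22, 25, 28, 31, 36, 40}
Set B = {15, 20, 33, 38}
A \ B = {21, 22, 25, 28, 31, 36, 40}
|A \ B| = 7

7


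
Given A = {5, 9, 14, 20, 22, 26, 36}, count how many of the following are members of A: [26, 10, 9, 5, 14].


Set A = {5, 9, 14, 20, 22, 26, 36}
Candidates: [26, 10, 9, 5, 14]
Check each candidate:
26 ∈ A, 10 ∉ A, 9 ∈ A, 5 ∈ A, 14 ∈ A
Count of candidates in A: 4

4


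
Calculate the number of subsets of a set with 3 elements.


The set has 3 elements.
The power set contains all possible subsets.
|P(A)| = 2^|A| = 2^3 = 8

8


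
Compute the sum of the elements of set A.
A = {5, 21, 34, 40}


Set A = {5, 21, 34, 40}
Sum = 5 + 21 + 34 + 40 = 100

100


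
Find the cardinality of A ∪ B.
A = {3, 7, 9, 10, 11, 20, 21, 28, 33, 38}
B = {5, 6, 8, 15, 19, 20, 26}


Set A = {3, 7, 9, 10, 11, 20, 21, 28, 33, 38}, |A| = 10
Set B = {5, 6, 8, 15, 19, 20, 26}, |B| = 7
A ∩ B = {20}, |A ∩ B| = 1
|A ∪ B| = |A| + |B| - |A ∩ B| = 10 + 7 - 1 = 16

16


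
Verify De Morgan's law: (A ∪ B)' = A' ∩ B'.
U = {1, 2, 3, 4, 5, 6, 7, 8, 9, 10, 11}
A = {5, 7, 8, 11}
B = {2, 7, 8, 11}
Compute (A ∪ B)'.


U = {1, 2, 3, 4, 5, 6, 7, 8, 9, 10, 11}
A = {5, 7, 8, 11}, B = {2, 7, 8, 11}
A ∪ B = {2, 5, 7, 8, 11}
(A ∪ B)' = U \ (A ∪ B) = {1, 3, 4, 6, 9, 10}
Verification via A' ∩ B': A' = {1, 2, 3, 4, 6, 9, 10}, B' = {1, 3, 4, 5, 6, 9, 10}
A' ∩ B' = {1, 3, 4, 6, 9, 10} ✓

{1, 3, 4, 6, 9, 10}


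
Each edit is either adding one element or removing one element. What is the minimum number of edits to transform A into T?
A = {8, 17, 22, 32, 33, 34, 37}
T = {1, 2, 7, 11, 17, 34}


Set A = {8, 17, 22, 32, 33, 34, 37}
Set T = {1, 2, 7, 11, 17, 34}
Elements to remove from A (in A, not in T): {8, 22, 32, 33, 37} → 5 removals
Elements to add to A (in T, not in A): {1, 2, 7, 11} → 4 additions
Total edits = 5 + 4 = 9

9


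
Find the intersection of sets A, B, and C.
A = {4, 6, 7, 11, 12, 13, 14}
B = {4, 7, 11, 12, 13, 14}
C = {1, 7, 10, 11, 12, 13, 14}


Set A = {4, 6, 7, 11, 12, 13, 14}
Set B = {4, 7, 11, 12, 13, 14}
Set C = {1, 7, 10, 11, 12, 13, 14}
First, A ∩ B = {4, 7, 11, 12, 13, 14}
Then, (A ∩ B) ∩ C = {7, 11, 12, 13, 14}

{7, 11, 12, 13, 14}


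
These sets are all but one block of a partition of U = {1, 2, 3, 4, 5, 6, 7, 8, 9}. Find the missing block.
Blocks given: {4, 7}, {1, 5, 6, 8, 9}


U = {1, 2, 3, 4, 5, 6, 7, 8, 9}
Shown blocks: {4, 7}, {1, 5, 6, 8, 9}
A partition's blocks are pairwise disjoint and cover U, so the missing block = U \ (union of shown blocks).
Union of shown blocks: {1, 4, 5, 6, 7, 8, 9}
Missing block = U \ (union) = {2, 3}

{2, 3}


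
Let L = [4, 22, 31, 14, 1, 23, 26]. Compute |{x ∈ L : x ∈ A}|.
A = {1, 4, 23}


Set A = {1, 4, 23}
Candidates: [4, 22, 31, 14, 1, 23, 26]
Check each candidate:
4 ∈ A, 22 ∉ A, 31 ∉ A, 14 ∉ A, 1 ∈ A, 23 ∈ A, 26 ∉ A
Count of candidates in A: 3

3


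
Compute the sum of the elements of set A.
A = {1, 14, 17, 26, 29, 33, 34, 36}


Set A = {1, 14, 17, 26, 29, 33, 34, 36}
Sum = 1 + 14 + 17 + 26 + 29 + 33 + 34 + 36 = 190

190


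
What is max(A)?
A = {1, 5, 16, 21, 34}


Set A = {1, 5, 16, 21, 34}
Elements in ascending order: 1, 5, 16, 21, 34
The largest element is 34.

34


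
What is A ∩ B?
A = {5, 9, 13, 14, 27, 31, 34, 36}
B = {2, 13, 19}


Set A = {5, 9, 13, 14, 27, 31, 34, 36}
Set B = {2, 13, 19}
A ∩ B includes only elements in both sets.
Check each element of A against B:
5 ✗, 9 ✗, 13 ✓, 14 ✗, 27 ✗, 31 ✗, 34 ✗, 36 ✗
A ∩ B = {13}

{13}


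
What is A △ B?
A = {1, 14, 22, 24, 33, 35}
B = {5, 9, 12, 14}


Set A = {1, 14, 22, 24, 33, 35}
Set B = {5, 9, 12, 14}
A △ B = (A \ B) ∪ (B \ A)
Elements in A but not B: {1, 22, 24, 33, 35}
Elements in B but not A: {5, 9, 12}
A △ B = {1, 5, 9, 12, 22, 24, 33, 35}

{1, 5, 9, 12, 22, 24, 33, 35}


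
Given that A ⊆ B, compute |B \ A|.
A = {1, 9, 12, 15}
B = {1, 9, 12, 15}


Set A = {1, 9, 12, 15}, |A| = 4
Set B = {1, 9, 12, 15}, |B| = 4
Since A ⊆ B: B \ A = {}
|B| - |A| = 4 - 4 = 0

0


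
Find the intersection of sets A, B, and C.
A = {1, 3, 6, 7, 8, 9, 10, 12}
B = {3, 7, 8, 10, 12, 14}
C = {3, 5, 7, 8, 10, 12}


Set A = {1, 3, 6, 7, 8, 9, 10, 12}
Set B = {3, 7, 8, 10, 12, 14}
Set C = {3, 5, 7, 8, 10, 12}
First, A ∩ B = {3, 7, 8, 10, 12}
Then, (A ∩ B) ∩ C = {3, 7, 8, 10, 12}

{3, 7, 8, 10, 12}


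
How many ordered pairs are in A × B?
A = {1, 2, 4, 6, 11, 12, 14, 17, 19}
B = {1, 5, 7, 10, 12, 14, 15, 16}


Set A = {1, 2, 4, 6, 11, 12, 14, 17, 19} has 9 elements.
Set B = {1, 5, 7, 10, 12, 14, 15, 16} has 8 elements.
|A × B| = |A| × |B| = 9 × 8 = 72

72


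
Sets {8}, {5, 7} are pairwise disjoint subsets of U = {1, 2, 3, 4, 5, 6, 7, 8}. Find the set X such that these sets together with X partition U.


U = {1, 2, 3, 4, 5, 6, 7, 8}
Shown blocks: {8}, {5, 7}
A partition's blocks are pairwise disjoint and cover U, so the missing block = U \ (union of shown blocks).
Union of shown blocks: {5, 7, 8}
Missing block = U \ (union) = {1, 2, 3, 4, 6}

{1, 2, 3, 4, 6}


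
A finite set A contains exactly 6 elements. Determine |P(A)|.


The set has 6 elements.
The power set contains all possible subsets.
|P(A)| = 2^|A| = 2^6 = 64

64


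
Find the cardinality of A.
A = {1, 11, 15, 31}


Set A = {1, 11, 15, 31}
Listing elements: 1, 11, 15, 31
Counting: 4 elements
|A| = 4

4


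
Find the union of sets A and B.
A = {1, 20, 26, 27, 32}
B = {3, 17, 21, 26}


Set A = {1, 20, 26, 27, 32}
Set B = {3, 17, 21, 26}
A ∪ B includes all elements in either set.
Elements from A: {1, 20, 26, 27, 32}
Elements from B not already included: {3, 17, 21}
A ∪ B = {1, 3, 17, 20, 21, 26, 27, 32}

{1, 3, 17, 20, 21, 26, 27, 32}


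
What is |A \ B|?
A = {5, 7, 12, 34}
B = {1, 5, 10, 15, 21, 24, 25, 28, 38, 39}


Set A = {5, 7, 12, 34}
Set B = {1, 5, 10, 15, 21, 24, 25, 28, 38, 39}
A \ B = {7, 12, 34}
|A \ B| = 3

3


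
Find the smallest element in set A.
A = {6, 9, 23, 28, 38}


Set A = {6, 9, 23, 28, 38}
Elements in ascending order: 6, 9, 23, 28, 38
The smallest element is 6.

6


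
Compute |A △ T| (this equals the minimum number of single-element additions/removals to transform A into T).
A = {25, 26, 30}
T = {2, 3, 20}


Set A = {25, 26, 30}
Set T = {2, 3, 20}
Elements to remove from A (in A, not in T): {25, 26, 30} → 3 removals
Elements to add to A (in T, not in A): {2, 3, 20} → 3 additions
Total edits = 3 + 3 = 6

6


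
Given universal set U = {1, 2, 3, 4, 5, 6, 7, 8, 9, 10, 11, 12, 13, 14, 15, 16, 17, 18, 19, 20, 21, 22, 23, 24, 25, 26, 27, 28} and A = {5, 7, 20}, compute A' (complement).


Universal set U = {1, 2, 3, 4, 5, 6, 7, 8, 9, 10, 11, 12, 13, 14, 15, 16, 17, 18, 19, 20, 21, 22, 23, 24, 25, 26, 27, 28}
Set A = {5, 7, 20}
A' = U \ A = elements in U but not in A
Checking each element of U:
1 (not in A, include), 2 (not in A, include), 3 (not in A, include), 4 (not in A, include), 5 (in A, exclude), 6 (not in A, include), 7 (in A, exclude), 8 (not in A, include), 9 (not in A, include), 10 (not in A, include), 11 (not in A, include), 12 (not in A, include), 13 (not in A, include), 14 (not in A, include), 15 (not in A, include), 16 (not in A, include), 17 (not in A, include), 18 (not in A, include), 19 (not in A, include), 20 (in A, exclude), 21 (not in A, include), 22 (not in A, include), 23 (not in A, include), 24 (not in A, include), 25 (not in A, include), 26 (not in A, include), 27 (not in A, include), 28 (not in A, include)
A' = {1, 2, 3, 4, 6, 8, 9, 10, 11, 12, 13, 14, 15, 16, 17, 18, 19, 21, 22, 23, 24, 25, 26, 27, 28}

{1, 2, 3, 4, 6, 8, 9, 10, 11, 12, 13, 14, 15, 16, 17, 18, 19, 21, 22, 23, 24, 25, 26, 27, 28}


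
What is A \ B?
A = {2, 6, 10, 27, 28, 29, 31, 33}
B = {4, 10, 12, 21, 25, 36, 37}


Set A = {2, 6, 10, 27, 28, 29, 31, 33}
Set B = {4, 10, 12, 21, 25, 36, 37}
A \ B includes elements in A that are not in B.
Check each element of A:
2 (not in B, keep), 6 (not in B, keep), 10 (in B, remove), 27 (not in B, keep), 28 (not in B, keep), 29 (not in B, keep), 31 (not in B, keep), 33 (not in B, keep)
A \ B = {2, 6, 27, 28, 29, 31, 33}

{2, 6, 27, 28, 29, 31, 33}


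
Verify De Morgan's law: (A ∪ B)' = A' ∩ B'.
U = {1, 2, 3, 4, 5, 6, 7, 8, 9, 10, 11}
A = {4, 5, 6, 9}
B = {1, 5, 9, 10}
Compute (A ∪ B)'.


U = {1, 2, 3, 4, 5, 6, 7, 8, 9, 10, 11}
A = {4, 5, 6, 9}, B = {1, 5, 9, 10}
A ∪ B = {1, 4, 5, 6, 9, 10}
(A ∪ B)' = U \ (A ∪ B) = {2, 3, 7, 8, 11}
Verification via A' ∩ B': A' = {1, 2, 3, 7, 8, 10, 11}, B' = {2, 3, 4, 6, 7, 8, 11}
A' ∩ B' = {2, 3, 7, 8, 11} ✓

{2, 3, 7, 8, 11}


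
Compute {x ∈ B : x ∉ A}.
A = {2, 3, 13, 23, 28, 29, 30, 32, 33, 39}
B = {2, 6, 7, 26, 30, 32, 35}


Set A = {2, 3, 13, 23, 28, 29, 30, 32, 33, 39}
Set B = {2, 6, 7, 26, 30, 32, 35}
Check each element of B against A:
2 ∈ A, 6 ∉ A (include), 7 ∉ A (include), 26 ∉ A (include), 30 ∈ A, 32 ∈ A, 35 ∉ A (include)
Elements of B not in A: {6, 7, 26, 35}

{6, 7, 26, 35}


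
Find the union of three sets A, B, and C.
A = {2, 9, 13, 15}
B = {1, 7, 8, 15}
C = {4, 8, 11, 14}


Set A = {2, 9, 13, 15}
Set B = {1, 7, 8, 15}
Set C = {4, 8, 11, 14}
First, A ∪ B = {1, 2, 7, 8, 9, 13, 15}
Then, (A ∪ B) ∪ C = {1, 2, 4, 7, 8, 9, 11, 13, 14, 15}

{1, 2, 4, 7, 8, 9, 11, 13, 14, 15}


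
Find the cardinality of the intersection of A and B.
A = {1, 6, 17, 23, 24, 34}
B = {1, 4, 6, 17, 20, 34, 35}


Set A = {1, 6, 17, 23, 24, 34}
Set B = {1, 4, 6, 17, 20, 34, 35}
A ∩ B = {1, 6, 17, 34}
|A ∩ B| = 4

4


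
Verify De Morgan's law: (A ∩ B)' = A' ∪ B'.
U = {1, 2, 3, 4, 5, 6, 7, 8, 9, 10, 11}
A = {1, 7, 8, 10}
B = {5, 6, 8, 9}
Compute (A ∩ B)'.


U = {1, 2, 3, 4, 5, 6, 7, 8, 9, 10, 11}
A = {1, 7, 8, 10}, B = {5, 6, 8, 9}
A ∩ B = {8}
(A ∩ B)' = U \ (A ∩ B) = {1, 2, 3, 4, 5, 6, 7, 9, 10, 11}
Verification via A' ∪ B': A' = {2, 3, 4, 5, 6, 9, 11}, B' = {1, 2, 3, 4, 7, 10, 11}
A' ∪ B' = {1, 2, 3, 4, 5, 6, 7, 9, 10, 11} ✓

{1, 2, 3, 4, 5, 6, 7, 9, 10, 11}


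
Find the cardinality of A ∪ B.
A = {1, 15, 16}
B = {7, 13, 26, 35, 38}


Set A = {1, 15, 16}, |A| = 3
Set B = {7, 13, 26, 35, 38}, |B| = 5
A ∩ B = {}, |A ∩ B| = 0
|A ∪ B| = |A| + |B| - |A ∩ B| = 3 + 5 - 0 = 8

8


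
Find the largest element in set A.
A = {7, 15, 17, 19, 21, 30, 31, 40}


Set A = {7, 15, 17, 19, 21, 30, 31, 40}
Elements in ascending order: 7, 15, 17, 19, 21, 30, 31, 40
The largest element is 40.

40


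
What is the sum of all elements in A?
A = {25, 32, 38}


Set A = {25, 32, 38}
Sum = 25 + 32 + 38 = 95

95


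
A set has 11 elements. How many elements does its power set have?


The set has 11 elements.
The power set contains all possible subsets.
|P(A)| = 2^|A| = 2^11 = 2048

2048


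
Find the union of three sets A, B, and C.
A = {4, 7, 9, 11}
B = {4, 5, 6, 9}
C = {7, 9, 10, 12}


Set A = {4, 7, 9, 11}
Set B = {4, 5, 6, 9}
Set C = {7, 9, 10, 12}
First, A ∪ B = {4, 5, 6, 7, 9, 11}
Then, (A ∪ B) ∪ C = {4, 5, 6, 7, 9, 10, 11, 12}

{4, 5, 6, 7, 9, 10, 11, 12}


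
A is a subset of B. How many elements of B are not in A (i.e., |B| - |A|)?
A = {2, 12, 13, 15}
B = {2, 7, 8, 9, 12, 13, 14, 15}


Set A = {2, 12, 13, 15}, |A| = 4
Set B = {2, 7, 8, 9, 12, 13, 14, 15}, |B| = 8
Since A ⊆ B: B \ A = {7, 8, 9, 14}
|B| - |A| = 8 - 4 = 4

4


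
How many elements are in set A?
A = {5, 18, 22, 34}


Set A = {5, 18, 22, 34}
Listing elements: 5, 18, 22, 34
Counting: 4 elements
|A| = 4

4


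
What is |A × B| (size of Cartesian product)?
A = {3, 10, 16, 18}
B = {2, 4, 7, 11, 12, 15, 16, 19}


Set A = {3, 10, 16, 18} has 4 elements.
Set B = {2, 4, 7, 11, 12, 15, 16, 19} has 8 elements.
|A × B| = |A| × |B| = 4 × 8 = 32

32


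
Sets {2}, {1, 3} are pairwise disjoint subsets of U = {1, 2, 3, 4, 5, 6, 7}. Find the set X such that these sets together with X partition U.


U = {1, 2, 3, 4, 5, 6, 7}
Shown blocks: {2}, {1, 3}
A partition's blocks are pairwise disjoint and cover U, so the missing block = U \ (union of shown blocks).
Union of shown blocks: {1, 2, 3}
Missing block = U \ (union) = {4, 5, 6, 7}

{4, 5, 6, 7}


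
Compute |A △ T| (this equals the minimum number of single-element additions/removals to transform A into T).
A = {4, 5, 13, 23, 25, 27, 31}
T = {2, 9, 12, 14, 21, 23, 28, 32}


Set A = {4, 5, 13, 23, 25, 27, 31}
Set T = {2, 9, 12, 14, 21, 23, 28, 32}
Elements to remove from A (in A, not in T): {4, 5, 13, 25, 27, 31} → 6 removals
Elements to add to A (in T, not in A): {2, 9, 12, 14, 21, 28, 32} → 7 additions
Total edits = 6 + 7 = 13

13
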